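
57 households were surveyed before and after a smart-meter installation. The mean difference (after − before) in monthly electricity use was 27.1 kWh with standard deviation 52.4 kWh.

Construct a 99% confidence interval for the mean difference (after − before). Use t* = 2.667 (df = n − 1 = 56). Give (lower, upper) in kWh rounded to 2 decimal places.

(8.59, 45.61)

Paired design: SE = s_d/√n = 52.4/√57 = 6.9405.
t* = 2.667; margin of error = 2.667 × 6.9405 = 18.5103.
27.1 ± 18.5103 → (8.59, 45.61).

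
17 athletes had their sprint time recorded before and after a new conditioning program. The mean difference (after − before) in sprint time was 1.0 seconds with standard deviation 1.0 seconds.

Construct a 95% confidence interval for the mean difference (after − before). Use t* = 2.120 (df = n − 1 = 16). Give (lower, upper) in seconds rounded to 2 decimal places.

Paired design: SE = s_d/√n = 1.0/√17 = 0.2425.
t* = 2.120; margin of error = 2.120 × 0.2425 = 0.5141.
1.0 ± 0.5141 → (0.49, 1.51).

(0.49, 1.51)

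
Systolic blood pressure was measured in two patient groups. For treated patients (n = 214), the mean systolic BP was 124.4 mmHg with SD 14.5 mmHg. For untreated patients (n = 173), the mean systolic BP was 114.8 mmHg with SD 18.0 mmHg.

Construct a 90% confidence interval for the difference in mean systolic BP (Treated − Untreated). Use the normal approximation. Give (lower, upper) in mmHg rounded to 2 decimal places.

(6.82, 12.38)

Standard errors of each mean: 14.5/√214 = 0.9912 and 18.0/√173 = 1.3685.
SE(x̄₁ − x̄₂) = √(0.9912² + 1.3685²) = 1.6898 for independent samples with unequal variances.
With z* = 1.645, the margin is 1.645 × 1.6898 = 2.7797.
x̄₁ − x̄₂ = 124.4 − 114.8 = 9.6000; the interval is 9.6000 ± 2.7797 = (6.82, 12.38).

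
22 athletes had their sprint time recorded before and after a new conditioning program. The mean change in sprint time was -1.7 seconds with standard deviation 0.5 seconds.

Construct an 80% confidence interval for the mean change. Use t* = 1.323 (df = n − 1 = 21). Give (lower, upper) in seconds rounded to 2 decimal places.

(-1.84, -1.56)

Paired design: SE = s_d/√n = 0.5/√22 = 0.1066.
t* = 1.323; margin of error = 1.323 × 0.1066 = 0.1410.
-1.7 ± 0.1410 → (-1.84, -1.56).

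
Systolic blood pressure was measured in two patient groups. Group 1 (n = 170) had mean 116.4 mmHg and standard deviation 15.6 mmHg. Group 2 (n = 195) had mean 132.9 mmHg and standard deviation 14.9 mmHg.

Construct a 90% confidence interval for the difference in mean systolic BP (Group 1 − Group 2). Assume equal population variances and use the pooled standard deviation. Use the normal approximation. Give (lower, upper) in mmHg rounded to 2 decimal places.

Pooled variance s_p² = [169·15.6² + 194·14.9²] / (170+195−2) = 231.9498, so s_p = 15.2299.
SE_diff = s_p·√(1/n₁ + 1/n₂) = 15.2299·√(1/170 + 1/195) = 1.5981.
z* = 1.645; margin = 1.645 × 1.5981 = 2.6289.
Difference = 116.4 − 132.9 = -16.5000.
-16.5000 ± 2.6289 → (-19.13, -13.87).

(-19.13, -13.87)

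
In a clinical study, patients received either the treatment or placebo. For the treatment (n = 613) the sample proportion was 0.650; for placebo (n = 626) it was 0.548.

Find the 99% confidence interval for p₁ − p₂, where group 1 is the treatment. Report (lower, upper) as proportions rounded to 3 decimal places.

SE₁ = √(p̂₁(1−p̂₁)/n₁) = √(0.6500·0.3500/613) = 0.01926; SE₂ = √(0.5480·0.4520/626) = 0.01989.
Independent samples: SE of the difference = √(SE₁² + SE₂²) = √(0.0003709476 + 0.0003956121) = 0.02769.
z* for 99% confidence is 2.576, so the margin of error is 2.576 × 0.02769 = 0.07133.
Point estimate p̂₁ − p̂₂ = 0.6500 − 0.5480 = 0.1020.
0.1020 ± 0.07133 → (0.031, 0.173).

(0.031, 0.173)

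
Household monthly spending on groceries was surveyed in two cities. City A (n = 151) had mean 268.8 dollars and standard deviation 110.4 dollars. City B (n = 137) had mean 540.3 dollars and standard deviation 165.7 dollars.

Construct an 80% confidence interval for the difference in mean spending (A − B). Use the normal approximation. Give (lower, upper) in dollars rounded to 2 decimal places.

(-293.00, -250.00)

Standard errors of each mean: 110.4/√151 = 8.9842 and 165.7/√137 = 14.1567.
SE(x̄₁ − x̄₂) = √(8.9842² + 14.1567²) = 16.7669 for independent samples with unequal variances.
With z* = 1.282, the margin is 1.282 × 16.7669 = 21.4952.
x̄₁ − x̄₂ = 268.8 − 540.3 = -271.5000; the interval is -271.5000 ± 21.4952 = (-293.00, -250.00).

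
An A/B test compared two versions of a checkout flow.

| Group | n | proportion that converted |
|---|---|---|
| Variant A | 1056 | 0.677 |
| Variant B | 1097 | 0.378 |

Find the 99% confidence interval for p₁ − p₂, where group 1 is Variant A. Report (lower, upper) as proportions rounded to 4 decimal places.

SE₁ = √(p̂₁(1−p̂₁)/n₁) = √(0.6770·0.3230/1056) = 0.01439; SE₂ = √(0.3780·0.6220/1097) = 0.01464.
Independent samples: SE of the difference = √(SE₁² + SE₂²) = √(0.0002070721 + 0.0002143296) = 0.02053.
z* for 99% confidence is 2.576, so the margin of error is 2.576 × 0.02053 = 0.05289.
Point estimate p̂₁ − p̂₂ = 0.6770 − 0.3780 = 0.2990.
0.2990 ± 0.05289 → (0.2461, 0.3519).

(0.2461, 0.3519)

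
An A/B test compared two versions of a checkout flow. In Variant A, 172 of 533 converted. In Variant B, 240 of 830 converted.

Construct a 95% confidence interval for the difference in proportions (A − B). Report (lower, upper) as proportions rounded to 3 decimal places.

(-0.017, 0.084)

p̂₁ = 172/533 = 0.3227 and p̂₂ = 240/830 = 0.2892.
SE₁ = √(p̂₁(1−p̂₁)/n₁) = √(0.3227·0.6773/533) = 0.02025; SE₂ = √(0.2892·0.7108/830) = 0.01574.
Independent samples: SE of the difference = √(SE₁² + SE₂²) = √(0.0004100625 + 0.0002477476) = 0.02565.
z* for 95% confidence is 1.960, so the margin of error is 1.960 × 0.02565 = 0.05027.
Point estimate p̂₁ − p̂₂ = 0.3227 − 0.2892 = 0.0335.
0.0335 ± 0.05027 → (-0.017, 0.084).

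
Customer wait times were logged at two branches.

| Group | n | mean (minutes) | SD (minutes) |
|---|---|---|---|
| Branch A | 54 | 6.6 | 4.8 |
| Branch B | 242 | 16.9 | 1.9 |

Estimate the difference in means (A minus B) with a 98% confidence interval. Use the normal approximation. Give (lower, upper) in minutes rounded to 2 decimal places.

(-11.85, -8.75)

Standard errors of each mean: 4.8/√54 = 0.6532 and 1.9/√242 = 0.1221.
SE(x̄₁ − x̄₂) = √(0.6532² + 0.1221²) = 0.6645 for independent samples with unequal variances.
With z* = 2.326, the margin is 2.326 × 0.6645 = 1.5456.
x̄₁ − x̄₂ = 6.6 − 16.9 = -10.3000; the interval is -10.3000 ± 1.5456 = (-11.85, -8.75).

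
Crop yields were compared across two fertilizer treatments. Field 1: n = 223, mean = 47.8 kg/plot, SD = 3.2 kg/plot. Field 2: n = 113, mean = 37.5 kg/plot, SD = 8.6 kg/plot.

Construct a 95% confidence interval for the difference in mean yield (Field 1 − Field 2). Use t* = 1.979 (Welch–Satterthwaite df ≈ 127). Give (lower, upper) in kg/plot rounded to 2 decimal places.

SE₁ = s₁/√n₁ = 3.2/√223 = 0.2143; SE₂ = 8.6/√113 = 0.8090.
Independent samples, unequal variances: SE_diff = √(SE₁² + SE₂²) = √(0.04592449 + 0.654481) = 0.8369.
t* = 1.979, so margin of error = 1.979 × 0.8369 = 1.6562.
Difference in means = 47.8 − 37.5 = 10.3000.
10.3000 ± 1.6562 → (8.64, 11.96).

(8.64, 11.96)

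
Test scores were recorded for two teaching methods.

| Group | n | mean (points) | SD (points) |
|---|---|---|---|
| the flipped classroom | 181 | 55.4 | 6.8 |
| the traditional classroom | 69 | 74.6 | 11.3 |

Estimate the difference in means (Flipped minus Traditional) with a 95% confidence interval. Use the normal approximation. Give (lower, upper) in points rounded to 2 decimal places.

SE₁ = s₁/√n₁ = 6.8/√181 = 0.5054; SE₂ = 11.3/√69 = 1.3604.
Independent samples, unequal variances: SE_diff = √(SE₁² + SE₂²) = √(0.25542916 + 1.85068816) = 1.4512.
z* = 1.960, so margin of error = 1.960 × 1.4512 = 2.8444.
Difference in means = 55.4 − 74.6 = -19.2000.
-19.2000 ± 2.8444 → (-22.04, -16.36).

(-22.04, -16.36)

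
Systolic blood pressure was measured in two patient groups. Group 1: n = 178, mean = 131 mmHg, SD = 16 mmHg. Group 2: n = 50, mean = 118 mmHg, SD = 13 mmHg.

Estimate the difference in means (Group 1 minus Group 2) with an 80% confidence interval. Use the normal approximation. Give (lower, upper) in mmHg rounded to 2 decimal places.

(10.19, 15.81)

Standard errors of each mean: 16/√178 = 1.1993 and 13/√50 = 1.8385.
SE(x̄₁ − x̄₂) = √(1.1993² + 1.8385²) = 2.1951 for independent samples with unequal variances.
With z* = 1.282, the margin is 1.282 × 2.1951 = 2.8141.
x̄₁ − x̄₂ = 131 − 118 = 13.0000; the interval is 13.0000 ± 2.8141 = (10.19, 15.81).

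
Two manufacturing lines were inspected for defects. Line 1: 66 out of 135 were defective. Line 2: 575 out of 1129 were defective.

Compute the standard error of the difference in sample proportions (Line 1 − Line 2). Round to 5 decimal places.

0.04552

p̂₁ = 66/135 = 0.4889 and p̂₂ = 575/1129 = 0.5093.
SE₁ = √(p̂₁(1−p̂₁)/n₁) = √(0.4889·0.5111/135) = 0.04302; SE₂ = √(0.5093·0.4907/1129) = 0.01488.
Independent samples: SE of the difference = √(SE₁² + SE₂²) = √(0.0018507204 + 0.0002214144) = 0.04552.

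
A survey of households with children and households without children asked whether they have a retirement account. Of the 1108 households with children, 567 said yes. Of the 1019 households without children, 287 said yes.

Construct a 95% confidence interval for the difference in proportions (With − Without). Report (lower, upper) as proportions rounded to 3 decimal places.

First, p̂₁ = 567/1108 = 0.5117; p̂₂ = 287/1019 = 0.2816.
The two standard errors are √(0.5117×0.4883/1108) = 0.01502 and √(0.2816×0.7184/1019) = 0.01409.
Because the samples are independent, SE_diff = √(0.01502² + 0.01409²) = 0.02059.
Using z* = 1.960 for 95%, ME = 1.960 × 0.02059 = 0.04036.
p̂₁ − p̂₂ = 0.2301; interval 0.2301 ± 0.04036 gives (0.190, 0.270).

(0.190, 0.270)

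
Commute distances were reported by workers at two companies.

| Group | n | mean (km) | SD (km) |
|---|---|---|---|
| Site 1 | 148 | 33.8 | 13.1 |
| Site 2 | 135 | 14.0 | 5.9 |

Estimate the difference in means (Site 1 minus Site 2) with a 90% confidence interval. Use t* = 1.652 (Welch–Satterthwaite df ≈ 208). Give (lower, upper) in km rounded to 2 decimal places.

(17.83, 21.77)

SE₁ = s₁/√n₁ = 13.1/√148 = 1.0768; SE₂ = 5.9/√135 = 0.5078.
Independent samples, unequal variances: SE_diff = √(SE₁² + SE₂²) = √(1.15949824 + 0.25786084) = 1.1905.
t* = 1.652, so margin of error = 1.652 × 1.1905 = 1.9667.
Difference in means = 33.8 − 14.0 = 19.8000.
19.8000 ± 1.9667 → (17.83, 21.77).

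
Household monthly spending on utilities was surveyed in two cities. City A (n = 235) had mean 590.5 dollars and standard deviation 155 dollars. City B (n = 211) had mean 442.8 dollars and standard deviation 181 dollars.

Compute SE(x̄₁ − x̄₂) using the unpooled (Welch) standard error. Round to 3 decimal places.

16.047

Standard errors of each mean: 155/√235 = 10.1111 and 181/√211 = 12.4606.
SE(x̄₁ − x̄₂) = √(10.1111² + 12.4606²) = 16.0468 for independent samples with unequal variances.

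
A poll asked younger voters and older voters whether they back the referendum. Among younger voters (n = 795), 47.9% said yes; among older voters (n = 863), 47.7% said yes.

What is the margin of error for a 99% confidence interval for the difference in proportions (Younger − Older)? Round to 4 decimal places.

SE₁ = √(p̂₁(1−p̂₁)/n₁) = √(0.4790·0.5210/795) = 0.01772; SE₂ = √(0.4770·0.5230/863) = 0.01700.
Independent samples: SE of the difference = √(SE₁² + SE₂²) = √(0.0003139984 + 0.000289) = 0.02456.
z* for 99% confidence is 2.576, so the margin of error is 2.576 × 0.02456 = 0.06327.

0.0633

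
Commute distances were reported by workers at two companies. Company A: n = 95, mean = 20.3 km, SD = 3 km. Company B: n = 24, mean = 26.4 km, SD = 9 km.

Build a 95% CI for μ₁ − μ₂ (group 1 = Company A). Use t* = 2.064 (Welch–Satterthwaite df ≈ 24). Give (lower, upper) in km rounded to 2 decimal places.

Standard errors of each mean: 3/√95 = 0.3078 and 9/√24 = 1.8371.
SE(x̄₁ − x̄₂) = √(0.3078² + 1.8371²) = 1.8627 for independent samples with unequal variances.
With t* = 2.064, the margin is 2.064 × 1.8627 = 3.8446.
x̄₁ − x̄₂ = 20.3 − 26.4 = -6.1000; the interval is -6.1000 ± 3.8446 = (-9.94, -2.26).

(-9.94, -2.26)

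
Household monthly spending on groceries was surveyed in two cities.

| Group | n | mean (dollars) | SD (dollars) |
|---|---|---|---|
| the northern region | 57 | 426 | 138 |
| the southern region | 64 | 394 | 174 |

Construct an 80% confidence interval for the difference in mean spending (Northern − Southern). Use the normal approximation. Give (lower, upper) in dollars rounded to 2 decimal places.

(-4.42, 68.42)

Standard errors of each mean: 138/√57 = 18.2785 and 174/√64 = 21.7500.
SE(x̄₁ − x̄₂) = √(18.2785² + 21.7500²) = 28.4107 for independent samples with unequal variances.
With z* = 1.282, the margin is 1.282 × 28.4107 = 36.4225.
x̄₁ − x̄₂ = 426 − 394 = 32.0000; the interval is 32.0000 ± 36.4225 = (-4.42, 68.42).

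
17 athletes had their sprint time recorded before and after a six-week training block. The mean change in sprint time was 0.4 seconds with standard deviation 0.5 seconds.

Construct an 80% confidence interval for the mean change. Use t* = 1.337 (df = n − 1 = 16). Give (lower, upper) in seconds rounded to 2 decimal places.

This is a matched-pairs design, so SE = s_d/√n = 0.5/√17 = 0.1213.
Margin = 1.337 × 0.1213 = 0.1622; the interval is 0.4 ± 0.1622 = (0.24, 0.56).

(0.24, 0.56)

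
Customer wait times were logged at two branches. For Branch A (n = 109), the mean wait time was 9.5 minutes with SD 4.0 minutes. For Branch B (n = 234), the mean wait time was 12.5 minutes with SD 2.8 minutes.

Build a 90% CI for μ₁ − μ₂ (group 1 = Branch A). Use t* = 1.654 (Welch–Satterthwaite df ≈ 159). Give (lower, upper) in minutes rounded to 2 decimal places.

Per-group SEs: s₁/√n₁ = 4.0/√109 = 0.3831, s₂/√n₂ = 2.8/√234 = 0.1830.
Unpooled SE of the difference: √(0.14676561 + 0.033489) = 0.4246.
Margin of error = t* · SE = 1.654 × 0.4246 = 0.7023.
x̄₁ − x̄₂ = 9.5 − 12.5 = -3.0000.
CI: -3.0000 ± 0.7023 = (-3.70, -2.30).

(-3.70, -2.30)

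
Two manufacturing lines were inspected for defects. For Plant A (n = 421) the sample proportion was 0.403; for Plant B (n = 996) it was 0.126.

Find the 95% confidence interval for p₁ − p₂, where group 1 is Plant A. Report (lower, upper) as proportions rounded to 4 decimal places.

(0.2258, 0.3282)

The two standard errors are √(0.4030×0.5970/421) = 0.02391 and √(0.1260×0.8740/996) = 0.01052.
Because the samples are independent, SE_diff = √(0.02391² + 0.01052²) = 0.02612.
Using z* = 1.960 for 95%, ME = 1.960 × 0.02612 = 0.05120.
p̂₁ − p̂₂ = 0.2770; interval 0.2770 ± 0.05120 gives (0.2258, 0.3282).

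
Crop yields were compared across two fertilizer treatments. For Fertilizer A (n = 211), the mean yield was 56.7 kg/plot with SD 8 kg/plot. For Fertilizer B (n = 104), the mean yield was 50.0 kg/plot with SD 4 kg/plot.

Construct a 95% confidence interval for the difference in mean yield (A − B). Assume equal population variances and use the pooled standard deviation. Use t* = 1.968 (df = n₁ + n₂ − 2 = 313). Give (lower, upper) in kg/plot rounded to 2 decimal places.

(5.06, 8.34)

s_p = √[((n₁−1)s₁² + (n₂−1)s₂²)/(n₁+n₂−2)] = √[(210·8² + 103·4²)/313] = 6.9429.
SE = 6.9429·√(1/211 + 1/104) = 0.8318.
With t* = 1.968, margin = 1.968 × 0.8318 = 1.6370.
x̄₁ − x̄₂ = 56.7 − 50.0 = 6.7000; interval 6.7000 ± 1.6370 = (5.06, 8.34).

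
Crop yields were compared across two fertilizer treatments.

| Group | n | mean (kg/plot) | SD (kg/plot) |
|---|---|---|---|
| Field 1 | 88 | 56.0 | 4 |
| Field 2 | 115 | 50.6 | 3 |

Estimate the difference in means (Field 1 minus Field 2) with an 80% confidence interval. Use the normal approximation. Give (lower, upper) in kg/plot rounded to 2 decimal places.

(4.75, 6.05)

SE₁ = s₁/√n₁ = 4/√88 = 0.4264; SE₂ = 3/√115 = 0.2798.
Independent samples, unequal variances: SE_diff = √(SE₁² + SE₂²) = √(0.18181696 + 0.07828804) = 0.5100.
z* = 1.282, so margin of error = 1.282 × 0.5100 = 0.6538.
Difference in means = 56.0 − 50.6 = 5.4000.
5.4000 ± 0.6538 → (4.75, 6.05).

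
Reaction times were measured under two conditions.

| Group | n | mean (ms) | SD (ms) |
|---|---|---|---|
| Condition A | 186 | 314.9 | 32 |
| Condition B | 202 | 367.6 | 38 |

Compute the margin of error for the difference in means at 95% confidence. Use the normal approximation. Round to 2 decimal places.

Standard errors of each mean: 32/√186 = 2.3464 and 38/√202 = 2.6737.
SE(x̄₁ − x̄₂) = √(2.3464² + 2.6737²) = 3.5573 for independent samples with unequal variances.
With z* = 1.960, the margin is 1.960 × 3.5573 = 6.9723.

6.97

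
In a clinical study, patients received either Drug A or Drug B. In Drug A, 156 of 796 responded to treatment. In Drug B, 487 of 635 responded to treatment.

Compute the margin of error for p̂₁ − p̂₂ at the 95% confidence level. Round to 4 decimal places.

0.0429

Sample proportions: 156/796 = 0.1960, 487/635 = 0.7669.
Each SE is √(p̂(1−p̂)/n): √(0.1960·0.8040/796) = 0.01407 and √(0.7669·0.2331/635) = 0.01678.
SE(p̂₁ − p̂₂) = √(SE₁² + SE₂²) = √(0.0001979649 + 0.0002815684) = 0.02190, since the two samples are independent.
At 95% confidence z* = 1.960; margin = 1.960 × 0.02190 = 0.04292.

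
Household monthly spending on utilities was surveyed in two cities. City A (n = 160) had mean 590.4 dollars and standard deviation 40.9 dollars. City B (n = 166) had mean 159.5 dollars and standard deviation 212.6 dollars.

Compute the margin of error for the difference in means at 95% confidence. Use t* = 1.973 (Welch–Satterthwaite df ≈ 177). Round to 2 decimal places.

33.18

SE₁ = s₁/√n₁ = 40.9/√160 = 3.2334; SE₂ = 212.6/√166 = 16.5010.
Independent samples, unequal variances: SE_diff = √(SE₁² + SE₂²) = √(10.45487556 + 272.283001) = 16.8148.
t* = 1.973, so margin of error = 1.973 × 16.8148 = 33.1756.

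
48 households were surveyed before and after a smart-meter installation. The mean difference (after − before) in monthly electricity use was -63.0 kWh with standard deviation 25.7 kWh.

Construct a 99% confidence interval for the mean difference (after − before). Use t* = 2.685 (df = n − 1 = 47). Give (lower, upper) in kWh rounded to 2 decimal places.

Paired design: SE = s_d/√n = 25.7/√48 = 3.7095.
t* = 2.685; margin of error = 2.685 × 3.7095 = 9.9600.
-63.0 ± 9.9600 → (-72.96, -53.04).

(-72.96, -53.04)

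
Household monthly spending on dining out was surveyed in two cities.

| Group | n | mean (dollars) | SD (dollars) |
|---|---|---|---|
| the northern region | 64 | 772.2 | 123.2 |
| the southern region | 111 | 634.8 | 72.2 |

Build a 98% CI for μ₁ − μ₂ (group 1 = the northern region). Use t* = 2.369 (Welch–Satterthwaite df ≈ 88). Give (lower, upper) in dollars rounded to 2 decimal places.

(97.47, 177.33)

SE₁ = s₁/√n₁ = 123.2/√64 = 15.4000; SE₂ = 72.2/√111 = 6.8529.
Independent samples, unequal variances: SE_diff = √(SE₁² + SE₂²) = √(237.16 + 46.96223841) = 16.8559.
t* = 2.369, so margin of error = 2.369 × 16.8559 = 39.9316.
Difference in means = 772.2 − 634.8 = 137.4000.
137.4000 ± 39.9316 → (97.47, 177.33).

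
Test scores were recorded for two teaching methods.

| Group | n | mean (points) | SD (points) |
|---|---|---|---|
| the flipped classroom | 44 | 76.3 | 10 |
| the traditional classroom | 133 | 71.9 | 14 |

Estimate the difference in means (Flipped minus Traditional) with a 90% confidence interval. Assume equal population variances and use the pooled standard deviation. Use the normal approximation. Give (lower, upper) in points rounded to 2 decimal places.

(0.64, 8.16)

s_p = √[((n₁−1)s₁² + (n₂−1)s₂²)/(n₁+n₂−2)] = √[(43·10² + 132·14²)/175] = 13.1306.
SE = 13.1306·√(1/44 + 1/133) = 2.2836.
With z* = 1.645, margin = 1.645 × 2.2836 = 3.7565.
x̄₁ − x̄₂ = 76.3 − 71.9 = 4.4000; interval 4.4000 ± 3.7565 = (0.64, 8.16).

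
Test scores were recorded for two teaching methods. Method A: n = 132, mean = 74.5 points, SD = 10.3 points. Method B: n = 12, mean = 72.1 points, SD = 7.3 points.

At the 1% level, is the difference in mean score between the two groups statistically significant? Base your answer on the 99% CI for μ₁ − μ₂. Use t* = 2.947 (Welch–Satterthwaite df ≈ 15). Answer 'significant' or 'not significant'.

Standard errors of each mean: 10.3/√132 = 0.8965 and 7.3/√12 = 2.1073.
SE(x̄₁ − x̄₂) = √(0.8965² + 2.1073²) = 2.2901 for independent samples with unequal variances.
With t* = 2.947, the margin is 2.947 × 2.2901 = 6.7489.
x̄₁ − x̄₂ = 74.5 − 72.1 = 2.4000; the interval is 2.4000 ± 6.7489 = (-4.3489, 9.1489).
The interval (-4.3489, 9.1489) contains 0, so the difference is not significant.

not significant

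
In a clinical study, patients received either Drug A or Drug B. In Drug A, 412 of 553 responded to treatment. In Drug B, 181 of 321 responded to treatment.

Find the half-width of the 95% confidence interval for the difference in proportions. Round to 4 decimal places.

0.0653

p̂₁ = 412/553 = 0.7450 and p̂₂ = 181/321 = 0.5639.
SE₁ = √(p̂₁(1−p̂₁)/n₁) = √(0.7450·0.2550/553) = 0.01853; SE₂ = √(0.5639·0.4361/321) = 0.02768.
Independent samples: SE of the difference = √(SE₁² + SE₂²) = √(0.0003433609 + 0.0007661824) = 0.03331.
z* for 95% confidence is 1.960, so the margin of error is 1.960 × 0.03331 = 0.06529.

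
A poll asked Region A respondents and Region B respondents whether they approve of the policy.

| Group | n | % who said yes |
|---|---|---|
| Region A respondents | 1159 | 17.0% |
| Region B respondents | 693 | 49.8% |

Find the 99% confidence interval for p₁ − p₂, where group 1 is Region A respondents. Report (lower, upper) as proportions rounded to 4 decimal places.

(-0.3846, -0.2714)

SE₁ = √(p̂₁(1−p̂₁)/n₁) = √(0.1700·0.8300/1159) = 0.01103; SE₂ = √(0.4980·0.5020/693) = 0.01899.
Independent samples: SE of the difference = √(SE₁² + SE₂²) = √(0.0001216609 + 0.0003606201) = 0.02196.
z* for 99% confidence is 2.576, so the margin of error is 2.576 × 0.02196 = 0.05657.
Point estimate p̂₁ − p̂₂ = 0.1700 − 0.4980 = -0.3280.
-0.3280 ± 0.05657 → (-0.3846, -0.2714).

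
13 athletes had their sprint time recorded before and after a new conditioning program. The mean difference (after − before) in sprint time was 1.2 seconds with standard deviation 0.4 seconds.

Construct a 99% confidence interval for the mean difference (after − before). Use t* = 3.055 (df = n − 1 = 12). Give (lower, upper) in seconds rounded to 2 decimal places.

This is a matched-pairs design, so SE = s_d/√n = 0.4/√13 = 0.1109.
Margin = 3.055 × 0.1109 = 0.3388; the interval is 1.2 ± 0.3388 = (0.86, 1.54).

(0.86, 1.54)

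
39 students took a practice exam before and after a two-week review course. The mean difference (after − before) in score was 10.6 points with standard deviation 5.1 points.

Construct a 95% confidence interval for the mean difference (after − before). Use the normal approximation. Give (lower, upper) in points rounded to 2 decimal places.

This is a matched-pairs design, so SE = s_d/√n = 5.1/√39 = 0.8167.
Margin = 1.960 × 0.8167 = 1.6007; the interval is 10.6 ± 1.6007 = (9.00, 12.20).

(9.00, 12.20)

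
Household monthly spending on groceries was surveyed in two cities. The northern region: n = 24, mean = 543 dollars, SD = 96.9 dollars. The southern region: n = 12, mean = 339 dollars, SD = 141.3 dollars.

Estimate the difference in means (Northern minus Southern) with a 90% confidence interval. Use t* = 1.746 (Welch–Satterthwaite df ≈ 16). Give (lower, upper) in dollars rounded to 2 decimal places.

Standard errors of each mean: 96.9/√24 = 19.7796 and 141.3/√12 = 40.7898.
SE(x̄₁ − x̄₂) = √(19.7796² + 40.7898²) = 45.3326 for independent samples with unequal variances.
With t* = 1.746, the margin is 1.746 × 45.3326 = 79.1507.
x̄₁ − x̄₂ = 543 − 339 = 204.0000; the interval is 204.0000 ± 79.1507 = (124.85, 283.15).

(124.85, 283.15)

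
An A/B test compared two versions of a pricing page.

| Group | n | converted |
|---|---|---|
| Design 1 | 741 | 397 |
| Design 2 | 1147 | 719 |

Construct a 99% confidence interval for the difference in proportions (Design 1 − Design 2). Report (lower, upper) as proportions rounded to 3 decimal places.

(-0.151, -0.031)

First, p̂₁ = 397/741 = 0.5358; p̂₂ = 719/1147 = 0.6269.
The two standard errors are √(0.5358×0.4642/741) = 0.01832 and √(0.6269×0.3731/1147) = 0.01428.
Because the samples are independent, SE_diff = √(0.01832² + 0.01428²) = 0.02323.
Using z* = 2.576 for 99%, ME = 2.576 × 0.02323 = 0.05984.
p̂₁ − p̂₂ = -0.0911; interval -0.0911 ± 0.05984 gives (-0.151, -0.031).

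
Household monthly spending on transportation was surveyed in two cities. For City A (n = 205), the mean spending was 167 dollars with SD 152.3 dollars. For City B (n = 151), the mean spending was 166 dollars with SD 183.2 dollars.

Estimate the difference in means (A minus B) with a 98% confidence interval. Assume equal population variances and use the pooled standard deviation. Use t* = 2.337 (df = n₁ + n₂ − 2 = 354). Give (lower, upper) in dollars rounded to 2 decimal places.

s_p = √[((n₁−1)s₁² + (n₂−1)s₂²)/(n₁+n₂−2)] = √[(204·152.3² + 150·183.2²)/354] = 166.0966.
SE = 166.0966·√(1/205 + 1/151) = 17.8123.
With t* = 2.337, margin = 2.337 × 17.8123 = 41.6273.
x̄₁ − x̄₂ = 167 − 166 = 1.0000; interval 1.0000 ± 41.6273 = (-40.63, 42.63).

(-40.63, 42.63)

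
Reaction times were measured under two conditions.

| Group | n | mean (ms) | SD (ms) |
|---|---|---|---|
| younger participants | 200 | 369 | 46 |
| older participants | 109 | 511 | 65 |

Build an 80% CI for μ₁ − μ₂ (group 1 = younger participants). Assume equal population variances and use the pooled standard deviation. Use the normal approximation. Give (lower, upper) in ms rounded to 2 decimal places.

(-150.16, -133.84)

s_p = √[((n₁−1)s₁² + (n₂−1)s₂²)/(n₁+n₂−2)] = √[(199·46² + 108·65²)/307] = 53.4596.
SE = 53.4596·√(1/200 + 1/109) = 6.3647.
With z* = 1.282, margin = 1.282 × 6.3647 = 8.1595.
x̄₁ − x̄₂ = 369 − 511 = -142.0000; interval -142.0000 ± 8.1595 = (-150.16, -133.84).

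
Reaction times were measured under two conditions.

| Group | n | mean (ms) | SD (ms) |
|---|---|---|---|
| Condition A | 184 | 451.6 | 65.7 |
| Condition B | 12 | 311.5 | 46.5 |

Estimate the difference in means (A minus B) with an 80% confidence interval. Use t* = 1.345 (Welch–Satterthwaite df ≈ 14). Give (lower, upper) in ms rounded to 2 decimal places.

SE₁ = s₁/√n₁ = 65.7/√184 = 4.8435; SE₂ = 46.5/√12 = 13.4234.
Independent samples, unequal variances: SE_diff = √(SE₁² + SE₂²) = √(23.45949225 + 180.18766756) = 14.2705.
t* = 1.345, so margin of error = 1.345 × 14.2705 = 19.1938.
Difference in means = 451.6 − 311.5 = 140.1000.
140.1000 ± 19.1938 → (120.91, 159.29).

(120.91, 159.29)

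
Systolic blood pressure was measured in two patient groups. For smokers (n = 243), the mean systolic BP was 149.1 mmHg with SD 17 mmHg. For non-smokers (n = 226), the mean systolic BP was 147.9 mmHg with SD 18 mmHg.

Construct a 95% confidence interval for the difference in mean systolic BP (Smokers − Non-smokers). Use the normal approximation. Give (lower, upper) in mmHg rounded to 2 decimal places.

(-1.97, 4.37)

SE₁ = s₁/√n₁ = 17/√243 = 1.0906; SE₂ = 18/√226 = 1.1973.
Independent samples, unequal variances: SE_diff = √(SE₁² + SE₂²) = √(1.18940836 + 1.43352729) = 1.6195.
z* = 1.960, so margin of error = 1.960 × 1.6195 = 3.1742.
Difference in means = 149.1 − 147.9 = 1.2000.
1.2000 ± 3.1742 → (-1.97, 4.37).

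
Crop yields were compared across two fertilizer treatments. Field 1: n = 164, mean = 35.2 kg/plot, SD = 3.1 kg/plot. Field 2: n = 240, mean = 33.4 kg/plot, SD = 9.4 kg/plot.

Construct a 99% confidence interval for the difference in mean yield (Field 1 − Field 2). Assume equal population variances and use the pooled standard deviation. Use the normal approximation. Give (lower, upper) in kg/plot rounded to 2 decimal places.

s_p = √[((n₁−1)s₁² + (n₂−1)s₂²)/(n₁+n₂−2)] = √[(163·3.1² + 239·9.4²)/402] = 7.5119.
SE = 7.5119·√(1/164 + 1/240) = 0.7610.
With z* = 2.576, margin = 2.576 × 0.7610 = 1.9603.
x̄₁ − x̄₂ = 35.2 − 33.4 = 1.8000; interval 1.8000 ± 1.9603 = (-0.16, 3.76).

(-0.16, 3.76)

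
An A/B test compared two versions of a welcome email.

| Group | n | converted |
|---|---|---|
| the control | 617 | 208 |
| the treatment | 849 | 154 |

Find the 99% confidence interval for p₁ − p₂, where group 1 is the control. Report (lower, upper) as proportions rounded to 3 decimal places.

(0.096, 0.215)

p̂₁ = 208/617 = 0.3371 and p̂₂ = 154/849 = 0.1814.
SE₁ = √(p̂₁(1−p̂₁)/n₁) = √(0.3371·0.6629/617) = 0.01903; SE₂ = √(0.1814·0.8186/849) = 0.01323.
Independent samples: SE of the difference = √(SE₁² + SE₂²) = √(0.0003621409 + 0.0001750329) = 0.02318.
z* for 99% confidence is 2.576, so the margin of error is 2.576 × 0.02318 = 0.05971.
Point estimate p̂₁ − p̂₂ = 0.3371 − 0.1814 = 0.1557.
0.1557 ± 0.05971 → (0.096, 0.215).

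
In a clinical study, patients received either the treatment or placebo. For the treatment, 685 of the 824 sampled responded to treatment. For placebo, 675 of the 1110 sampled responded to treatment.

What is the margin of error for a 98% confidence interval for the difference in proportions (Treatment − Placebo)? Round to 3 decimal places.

p̂₁ = 685/824 = 0.8313 and p̂₂ = 675/1110 = 0.6081.
SE₁ = √(p̂₁(1−p̂₁)/n₁) = √(0.8313·0.1687/824) = 0.01305; SE₂ = √(0.6081·0.3919/1110) = 0.01465.
Independent samples: SE of the difference = √(SE₁² + SE₂²) = √(0.0001703025 + 0.0002146225) = 0.01962.
z* for 98% confidence is 2.326, so the margin of error is 2.326 × 0.01962 = 0.04564.

0.046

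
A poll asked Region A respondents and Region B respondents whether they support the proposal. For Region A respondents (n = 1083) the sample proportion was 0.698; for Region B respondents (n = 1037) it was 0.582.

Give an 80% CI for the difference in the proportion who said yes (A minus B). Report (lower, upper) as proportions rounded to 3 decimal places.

(0.089, 0.143)

Each SE is √(p̂(1−p̂)/n): √(0.6980·0.3020/1083) = 0.01395 and √(0.5820·0.4180/1037) = 0.01532.
SE(p̂₁ − p̂₂) = √(SE₁² + SE₂²) = √(0.0001946025 + 0.0002347024) = 0.02072, since the two samples are independent.
At 80% confidence z* = 1.282; margin = 1.282 × 0.02072 = 0.02656.
The difference is 0.6980 − 0.5820 = 0.1160, so the interval is 0.1160 ± 0.02656 = (0.089, 0.143).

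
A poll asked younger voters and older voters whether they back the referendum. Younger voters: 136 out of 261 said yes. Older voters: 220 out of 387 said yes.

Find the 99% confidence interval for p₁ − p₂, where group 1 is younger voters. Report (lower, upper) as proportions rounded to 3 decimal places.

(-0.150, 0.055)

First, p̂₁ = 136/261 = 0.5211; p̂₂ = 220/387 = 0.5685.
The two standard errors are √(0.5211×0.4789/261) = 0.03092 and √(0.5685×0.4315/387) = 0.02518.
Because the samples are independent, SE_diff = √(0.03092² + 0.02518²) = 0.03988.
Using z* = 2.576 for 99%, ME = 2.576 × 0.03988 = 0.10273.
p̂₁ − p̂₂ = -0.0474; interval -0.0474 ± 0.10273 gives (-0.150, 0.055).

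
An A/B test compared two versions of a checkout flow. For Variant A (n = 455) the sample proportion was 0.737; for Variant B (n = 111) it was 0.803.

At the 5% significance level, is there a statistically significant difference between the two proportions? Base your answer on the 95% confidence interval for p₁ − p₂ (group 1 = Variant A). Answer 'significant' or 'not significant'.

Each SE is √(p̂(1−p̂)/n): √(0.7370·0.2630/455) = 0.02064 and √(0.8030·0.1970/111) = 0.03775.
SE(p̂₁ − p̂₂) = √(SE₁² + SE₂²) = √(0.0004260096 + 0.0014250625) = 0.04302, since the two samples are independent.
At 95% confidence z* = 1.960; margin = 1.960 × 0.04302 = 0.08432.
The difference is 0.7370 − 0.8030 = -0.0660, so the interval is -0.0660 ± 0.08432 = (-0.15032, 0.01832).
The interval (-0.15032, 0.01832) contains 0, so the difference is not significant.

not significant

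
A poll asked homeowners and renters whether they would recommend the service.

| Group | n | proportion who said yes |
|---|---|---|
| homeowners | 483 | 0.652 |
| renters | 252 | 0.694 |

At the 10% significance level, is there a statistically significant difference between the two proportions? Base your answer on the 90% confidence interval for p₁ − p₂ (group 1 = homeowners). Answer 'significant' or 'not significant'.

SE₁ = √(p̂₁(1−p̂₁)/n₁) = √(0.6520·0.3480/483) = 0.02167; SE₂ = √(0.6940·0.3060/252) = 0.02903.
Independent samples: SE of the difference = √(SE₁² + SE₂²) = √(0.0004695889 + 0.0008427409) = 0.03623.
z* for 90% confidence is 1.645, so the margin of error is 1.645 × 0.03623 = 0.05960.
Point estimate p̂₁ − p̂₂ = 0.6520 − 0.6940 = -0.0420.
-0.0420 ± 0.05960 → (-0.10160, 0.01760).
The interval (-0.10160, 0.01760) contains 0, so the difference is not significant.

not significant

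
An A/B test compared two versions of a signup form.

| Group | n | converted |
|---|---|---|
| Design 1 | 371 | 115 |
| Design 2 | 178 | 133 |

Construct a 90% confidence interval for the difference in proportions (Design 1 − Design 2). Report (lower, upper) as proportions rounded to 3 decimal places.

(-0.504, -0.371)

Sample proportions: 115/371 = 0.3100, 133/178 = 0.7472.
Each SE is √(p̂(1−p̂)/n): √(0.3100·0.6900/371) = 0.02401 and √(0.7472·0.2528/178) = 0.03258.
SE(p̂₁ − p̂₂) = √(SE₁² + SE₂²) = √(0.0005764801 + 0.0010614564) = 0.04047, since the two samples are independent.
At 90% confidence z* = 1.645; margin = 1.645 × 0.04047 = 0.06657.
The difference is 0.3100 − 0.7472 = -0.4372, so the interval is -0.4372 ± 0.06657 = (-0.504, -0.371).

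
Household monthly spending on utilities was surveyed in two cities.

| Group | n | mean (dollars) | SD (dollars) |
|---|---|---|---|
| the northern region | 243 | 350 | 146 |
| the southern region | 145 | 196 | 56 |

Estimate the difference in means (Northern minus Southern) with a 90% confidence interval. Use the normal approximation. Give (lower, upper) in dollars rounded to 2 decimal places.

SE₁ = s₁/√n₁ = 146/√243 = 9.3659; SE₂ = 56/√145 = 4.6505.
Independent samples, unequal variances: SE_diff = √(SE₁² + SE₂²) = √(87.72008281 + 21.62715025) = 10.4569.
z* = 1.645, so margin of error = 1.645 × 10.4569 = 17.2016.
Difference in means = 350 − 196 = 154.0000.
154.0000 ± 17.2016 → (136.80, 171.20).

(136.80, 171.20)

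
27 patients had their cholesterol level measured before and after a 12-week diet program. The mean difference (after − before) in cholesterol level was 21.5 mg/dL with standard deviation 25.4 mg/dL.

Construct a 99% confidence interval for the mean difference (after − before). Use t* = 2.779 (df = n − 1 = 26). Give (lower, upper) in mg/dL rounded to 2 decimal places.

This is a matched-pairs design, so SE = s_d/√n = 25.4/√27 = 4.8882.
Margin = 2.779 × 4.8882 = 13.5843; the interval is 21.5 ± 13.5843 = (7.92, 35.08).

(7.92, 35.08)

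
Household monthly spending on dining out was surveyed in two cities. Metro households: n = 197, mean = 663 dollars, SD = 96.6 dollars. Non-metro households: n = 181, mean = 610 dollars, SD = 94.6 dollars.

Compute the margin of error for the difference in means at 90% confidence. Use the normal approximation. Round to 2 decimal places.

Standard errors of each mean: 96.6/√197 = 6.8825 and 94.6/√181 = 7.0316.
SE(x̄₁ − x̄₂) = √(6.8825² + 7.0316²) = 9.8393 for independent samples with unequal variances.
With z* = 1.645, the margin is 1.645 × 9.8393 = 16.1856.

16.19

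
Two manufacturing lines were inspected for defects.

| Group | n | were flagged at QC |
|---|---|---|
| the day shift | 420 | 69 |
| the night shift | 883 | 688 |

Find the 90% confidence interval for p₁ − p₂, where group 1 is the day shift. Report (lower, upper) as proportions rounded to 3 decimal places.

(-0.652, -0.577)

First, p̂₁ = 69/420 = 0.1643; p̂₂ = 688/883 = 0.7792.
The two standard errors are √(0.1643×0.8357/420) = 0.01808 and √(0.7792×0.2208/883) = 0.01396.
Because the samples are independent, SE_diff = √(0.01808² + 0.01396²) = 0.02284.
Using z* = 1.645 for 90%, ME = 1.645 × 0.02284 = 0.03757.
p̂₁ − p̂₂ = -0.6149; interval -0.6149 ± 0.03757 gives (-0.652, -0.577).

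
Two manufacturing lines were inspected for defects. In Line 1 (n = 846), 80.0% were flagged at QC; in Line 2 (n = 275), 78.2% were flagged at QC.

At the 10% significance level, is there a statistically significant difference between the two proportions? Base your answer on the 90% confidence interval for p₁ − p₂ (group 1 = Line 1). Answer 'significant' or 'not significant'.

not significant

The two standard errors are √(0.8000×0.2000/846) = 0.01375 and √(0.7820×0.2180/275) = 0.02490.
Because the samples are independent, SE_diff = √(0.01375² + 0.02490²) = 0.02844.
Using z* = 1.645 for 90%, ME = 1.645 × 0.02844 = 0.04678.
p̂₁ − p̂₂ = 0.0180; interval 0.0180 ± 0.04678 gives (-0.02878, 0.06478).
The interval (-0.02878, 0.06478) contains 0, so the difference is not significant.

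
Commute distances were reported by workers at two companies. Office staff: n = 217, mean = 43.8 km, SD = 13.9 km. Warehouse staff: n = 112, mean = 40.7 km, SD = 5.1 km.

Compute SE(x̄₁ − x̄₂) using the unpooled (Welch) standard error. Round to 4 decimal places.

1.0595

Per-group SEs: s₁/√n₁ = 13.9/√217 = 0.9436, s₂/√n₂ = 5.1/√112 = 0.4819.
Unpooled SE of the difference: √(0.89038096 + 0.23222761) = 1.0595.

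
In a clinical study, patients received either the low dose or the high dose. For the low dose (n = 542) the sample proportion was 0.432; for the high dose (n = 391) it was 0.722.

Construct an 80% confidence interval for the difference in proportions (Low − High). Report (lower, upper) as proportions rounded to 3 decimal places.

(-0.330, -0.250)

The two standard errors are √(0.4320×0.5680/542) = 0.02128 and √(0.7220×0.2780/391) = 0.02266.
Because the samples are independent, SE_diff = √(0.02128² + 0.02266²) = 0.03109.
Using z* = 1.282 for 80%, ME = 1.282 × 0.03109 = 0.03986.
p̂₁ − p̂₂ = -0.2900; interval -0.2900 ± 0.03986 gives (-0.330, -0.250).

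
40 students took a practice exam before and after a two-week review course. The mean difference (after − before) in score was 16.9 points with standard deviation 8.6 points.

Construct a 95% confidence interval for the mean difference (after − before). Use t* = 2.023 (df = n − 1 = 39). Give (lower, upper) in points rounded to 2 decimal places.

Paired design: SE = s_d/√n = 8.6/√40 = 1.3598.
t* = 2.023; margin of error = 2.023 × 1.3598 = 2.7509.
16.9 ± 2.7509 → (14.15, 19.65).

(14.15, 19.65)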